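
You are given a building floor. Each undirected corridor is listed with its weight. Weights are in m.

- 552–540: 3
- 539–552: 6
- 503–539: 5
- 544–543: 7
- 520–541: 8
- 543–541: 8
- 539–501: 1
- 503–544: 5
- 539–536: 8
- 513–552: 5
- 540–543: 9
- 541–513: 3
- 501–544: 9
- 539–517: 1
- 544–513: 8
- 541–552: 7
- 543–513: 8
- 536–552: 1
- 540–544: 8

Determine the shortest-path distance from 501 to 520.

22 m

Running Dijkstra from 501:
501: 0
539: 1  (via 501)
517: 2  (via 539)
503: 6  (via 539)
552: 7  (via 539)
536: 8  (via 552)
544: 9  (via 501)
540: 10  (via 552)
513: 12  (via 552)
541: 14  (via 552)
543: 16  (via 544)
520: 22  (via 541)
Shortest route: 501 → 539 → 552 → 541 → 520 = 22 m.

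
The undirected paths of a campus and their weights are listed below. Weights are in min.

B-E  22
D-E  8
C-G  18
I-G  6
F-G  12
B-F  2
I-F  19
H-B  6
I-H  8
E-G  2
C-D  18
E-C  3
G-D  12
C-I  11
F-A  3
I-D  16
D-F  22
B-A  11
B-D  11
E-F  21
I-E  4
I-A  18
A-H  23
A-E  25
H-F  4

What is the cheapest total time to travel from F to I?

12 min

Settle nodes by increasing distance from F:
F: 0
B: 2  (via F)
A: 3  (via F)
H: 4  (via F)
G: 12  (via F)
I: 12  (via H)
Shortest route: F–H–I = 12 min.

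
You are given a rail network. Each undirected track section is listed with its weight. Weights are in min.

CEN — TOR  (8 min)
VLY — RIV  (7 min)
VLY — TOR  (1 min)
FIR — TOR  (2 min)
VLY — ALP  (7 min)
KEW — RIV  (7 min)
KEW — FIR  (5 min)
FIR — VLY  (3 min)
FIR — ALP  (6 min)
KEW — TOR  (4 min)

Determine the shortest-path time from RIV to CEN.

Running Dijkstra from RIV:
RIV: 0
VLY: 7  (via RIV)
KEW: 7  (via RIV)
TOR: 8  (via VLY)
FIR: 10  (via VLY)
ALP: 14  (via VLY)
CEN: 16  (via TOR)
Shortest route: RIV–VLY–TOR–CEN = 16 min.

16 min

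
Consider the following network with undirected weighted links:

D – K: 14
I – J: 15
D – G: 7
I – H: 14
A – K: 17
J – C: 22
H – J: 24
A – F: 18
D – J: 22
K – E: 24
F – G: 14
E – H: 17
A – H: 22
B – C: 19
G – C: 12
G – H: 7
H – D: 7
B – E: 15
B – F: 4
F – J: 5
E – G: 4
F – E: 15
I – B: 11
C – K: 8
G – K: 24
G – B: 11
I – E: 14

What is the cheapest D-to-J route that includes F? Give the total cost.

26

Shortest D→F: D → G → F = 21
Shortest F→J: F → J = 5
Total via F: 21 + 5 = 26.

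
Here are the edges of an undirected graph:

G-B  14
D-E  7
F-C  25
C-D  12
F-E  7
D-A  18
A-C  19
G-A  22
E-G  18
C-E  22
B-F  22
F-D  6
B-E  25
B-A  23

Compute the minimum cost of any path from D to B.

Shortest distances from D:
D: 0
F: 6  (via D)
E: 7  (via D)
C: 12  (via D)
A: 18  (via D)
G: 25  (via E)
B: 28  (via F)
Shortest route: D → F → B = 28.

28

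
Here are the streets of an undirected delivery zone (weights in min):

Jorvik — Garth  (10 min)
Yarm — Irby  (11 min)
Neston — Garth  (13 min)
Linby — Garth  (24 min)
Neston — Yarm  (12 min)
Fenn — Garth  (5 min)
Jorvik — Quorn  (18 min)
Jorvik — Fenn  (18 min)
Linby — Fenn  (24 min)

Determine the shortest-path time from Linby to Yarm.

Shortest distances from Linby:
Linby: 0
Fenn: 24  (via Linby)
Garth: 24  (via Linby)
Jorvik: 34  (via Garth)
Neston: 37  (via Garth)
Yarm: 49  (via Neston)
Shortest route: Linby–Garth–Neston–Yarm = 49 min.

49 min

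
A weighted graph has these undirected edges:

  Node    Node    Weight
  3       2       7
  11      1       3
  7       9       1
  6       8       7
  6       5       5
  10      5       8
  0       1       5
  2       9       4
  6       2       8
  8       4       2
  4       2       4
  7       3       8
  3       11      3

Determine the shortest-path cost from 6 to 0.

Settle nodes by increasing distance from 6:
6: 0
5: 5  (via 6)
8: 7  (via 6)
2: 8  (via 6)
4: 9  (via 8)
9: 12  (via 2)
7: 13  (via 9)
10: 13  (via 5)
3: 15  (via 2)
11: 18  (via 3)
1: 21  (via 11)
0: 26  (via 1)
Shortest route: 6 → 2 → 3 → 11 → 1 → 0 = 26.

26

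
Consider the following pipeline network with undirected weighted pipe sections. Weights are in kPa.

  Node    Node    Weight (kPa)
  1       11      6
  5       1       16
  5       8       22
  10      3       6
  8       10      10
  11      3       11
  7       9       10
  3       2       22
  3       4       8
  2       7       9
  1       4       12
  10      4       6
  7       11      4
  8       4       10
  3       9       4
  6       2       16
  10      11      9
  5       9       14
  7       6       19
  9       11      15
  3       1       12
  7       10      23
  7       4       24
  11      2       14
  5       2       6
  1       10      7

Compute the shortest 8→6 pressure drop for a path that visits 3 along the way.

Shortest 8→3: 8–10–3 = 16
Best 3 to 6: 3–9–7–6 costing 33
Total via 3: 16 + 33 = 49 kPa.

49 kPa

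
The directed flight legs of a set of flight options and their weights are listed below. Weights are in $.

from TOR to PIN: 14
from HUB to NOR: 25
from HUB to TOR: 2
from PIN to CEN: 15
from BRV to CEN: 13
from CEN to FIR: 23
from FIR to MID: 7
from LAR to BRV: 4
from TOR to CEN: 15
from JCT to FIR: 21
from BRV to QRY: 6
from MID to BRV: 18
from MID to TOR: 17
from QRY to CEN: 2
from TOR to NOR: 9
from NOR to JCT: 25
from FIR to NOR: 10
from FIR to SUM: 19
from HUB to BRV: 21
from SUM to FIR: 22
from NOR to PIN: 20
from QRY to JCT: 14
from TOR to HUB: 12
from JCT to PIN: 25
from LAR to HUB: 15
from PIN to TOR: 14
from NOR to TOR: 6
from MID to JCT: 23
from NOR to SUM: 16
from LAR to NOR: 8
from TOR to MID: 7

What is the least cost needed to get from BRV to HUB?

Shortest distances from BRV:
BRV: 0
QRY: 6  (via BRV)
CEN: 8  (via QRY)
JCT: 20  (via QRY)
FIR: 31  (via CEN)
MID: 38  (via FIR)
NOR: 41  (via FIR)
PIN: 45  (via JCT)
TOR: 47  (via NOR)
SUM: 50  (via FIR)
HUB: 59  (via TOR)
Shortest route: BRV → QRY → CEN → FIR → NOR → TOR → HUB = $59.

$59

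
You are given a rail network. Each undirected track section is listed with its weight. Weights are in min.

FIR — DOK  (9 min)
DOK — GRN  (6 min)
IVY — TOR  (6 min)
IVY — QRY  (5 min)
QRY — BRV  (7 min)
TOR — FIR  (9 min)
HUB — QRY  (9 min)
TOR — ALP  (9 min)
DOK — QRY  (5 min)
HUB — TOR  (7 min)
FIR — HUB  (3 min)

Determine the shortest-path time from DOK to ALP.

Enumerating some paths:
DOK → FIR → TOR → ALP: 9+9+9 = 27
DOK → QRY → IVY → TOR → ALP: 5+5+6+9 = 25
DOK → FIR → HUB → TOR → ALP: 9+3+7+9 = 28
The minimum is 25 min via DOK → QRY → IVY → TOR → ALP.

25 min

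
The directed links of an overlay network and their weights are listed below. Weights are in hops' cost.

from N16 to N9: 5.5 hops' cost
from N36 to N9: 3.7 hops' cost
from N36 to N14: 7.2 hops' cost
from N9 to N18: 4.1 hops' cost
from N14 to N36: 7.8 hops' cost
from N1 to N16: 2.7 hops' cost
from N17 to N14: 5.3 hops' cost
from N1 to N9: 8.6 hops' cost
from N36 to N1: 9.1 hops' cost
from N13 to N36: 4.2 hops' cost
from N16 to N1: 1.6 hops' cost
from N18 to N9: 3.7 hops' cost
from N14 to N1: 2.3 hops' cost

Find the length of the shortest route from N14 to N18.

Enumerating some paths:
N14 - N1 - N9 - N18: 2.3+8.6+4.1 = 15
N14 - N1 - N16 - N9 - N18: 2.3+2.7+5.5+4.1 = 14.6
N14 - N36 - N9 - N18: 7.8+3.7+4.1 = 15.6
Cheapest is N14 - N1 - N16 - N9 - N18 at 14.6 hops' cost.

14.6 hops' cost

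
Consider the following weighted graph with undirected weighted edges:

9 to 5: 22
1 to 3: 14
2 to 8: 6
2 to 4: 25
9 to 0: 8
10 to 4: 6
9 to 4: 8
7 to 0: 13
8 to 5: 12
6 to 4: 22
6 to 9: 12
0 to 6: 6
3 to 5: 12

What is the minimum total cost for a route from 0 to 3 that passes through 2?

Best 0 to 2: 0–9–4–2 costing 41
Best 2 to 3: 2–8–5–3 costing 30
Total via 2: 41 + 30 = 71.

71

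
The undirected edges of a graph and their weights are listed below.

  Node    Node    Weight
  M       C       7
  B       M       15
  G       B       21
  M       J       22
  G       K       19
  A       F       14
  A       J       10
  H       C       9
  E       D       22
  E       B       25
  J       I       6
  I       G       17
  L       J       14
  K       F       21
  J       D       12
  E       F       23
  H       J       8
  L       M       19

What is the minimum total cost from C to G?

40

Shortest distances from C:
C: 0
M: 7  (via C)
H: 9  (via C)
J: 17  (via H)
B: 22  (via M)
I: 23  (via J)
L: 26  (via M)
A: 27  (via J)
D: 29  (via J)
G: 40  (via I)
Shortest route: C → H → J → I → G = 40.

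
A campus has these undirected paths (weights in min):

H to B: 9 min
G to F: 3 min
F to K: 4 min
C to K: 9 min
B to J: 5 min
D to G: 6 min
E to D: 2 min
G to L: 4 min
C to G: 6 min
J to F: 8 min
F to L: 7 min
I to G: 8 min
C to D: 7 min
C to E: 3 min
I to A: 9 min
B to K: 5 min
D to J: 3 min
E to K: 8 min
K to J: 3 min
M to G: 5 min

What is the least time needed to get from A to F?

20 min

Compare a few routes:
A–I–G–F: 9+8+3 = 20
A–I–G–L–F: 9+8+4+7 = 28
A–I–G–D–J–K–F: 9+8+6+3+3+4 = 33
A–I–G–D–J–F: 9+8+6+3+8 = 34
Cheapest is A–I–G–F at 20 min.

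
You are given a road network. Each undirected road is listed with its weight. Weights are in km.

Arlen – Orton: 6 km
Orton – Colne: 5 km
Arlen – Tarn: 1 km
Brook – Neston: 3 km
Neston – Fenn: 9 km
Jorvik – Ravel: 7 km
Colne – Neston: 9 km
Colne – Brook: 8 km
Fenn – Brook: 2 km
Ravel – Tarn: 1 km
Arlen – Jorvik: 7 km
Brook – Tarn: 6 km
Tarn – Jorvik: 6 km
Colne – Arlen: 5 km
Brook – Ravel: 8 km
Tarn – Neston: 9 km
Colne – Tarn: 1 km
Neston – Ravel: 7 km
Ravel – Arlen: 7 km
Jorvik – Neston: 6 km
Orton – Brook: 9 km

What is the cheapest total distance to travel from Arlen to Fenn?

9 km

Shortest distances from Arlen:
Arlen: 0
Tarn: 1  (via Arlen)
Colne: 2  (via Tarn)
Ravel: 2  (via Tarn)
Orton: 6  (via Arlen)
Jorvik: 7  (via Arlen)
Brook: 7  (via Tarn)
Fenn: 9  (via Brook)
Shortest route: Arlen–Tarn–Brook–Fenn = 9 km.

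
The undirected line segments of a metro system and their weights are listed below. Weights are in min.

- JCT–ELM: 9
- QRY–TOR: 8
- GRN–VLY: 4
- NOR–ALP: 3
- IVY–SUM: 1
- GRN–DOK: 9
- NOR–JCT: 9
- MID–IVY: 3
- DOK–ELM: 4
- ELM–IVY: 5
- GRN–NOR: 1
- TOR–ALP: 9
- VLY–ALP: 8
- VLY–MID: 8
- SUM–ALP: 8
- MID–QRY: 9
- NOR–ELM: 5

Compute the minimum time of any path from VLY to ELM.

10 min

Compare a few routes:
VLY - GRN - DOK - ELM: 4+9+4 = 17
VLY - MID - IVY - ELM: 8+3+5 = 16
VLY - ALP - NOR - ELM: 8+3+5 = 16
VLY - GRN - NOR - ELM: 4+1+5 = 10
Cheapest is VLY - GRN - NOR - ELM at 10 min.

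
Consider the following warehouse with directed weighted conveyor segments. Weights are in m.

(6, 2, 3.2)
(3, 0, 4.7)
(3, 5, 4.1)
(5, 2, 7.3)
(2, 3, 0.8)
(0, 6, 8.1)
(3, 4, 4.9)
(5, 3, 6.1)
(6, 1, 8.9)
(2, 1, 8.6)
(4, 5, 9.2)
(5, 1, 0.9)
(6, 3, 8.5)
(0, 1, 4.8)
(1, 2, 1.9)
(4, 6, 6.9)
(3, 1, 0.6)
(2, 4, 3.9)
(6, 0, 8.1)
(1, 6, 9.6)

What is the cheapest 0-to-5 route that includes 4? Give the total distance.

19.8 m

Shortest 0→4: 0–1–2–4 = 10.6
Best 4 to 5: 4–5 costing 9.2
Total via 4: 10.6 + 9.2 = 19.8 m.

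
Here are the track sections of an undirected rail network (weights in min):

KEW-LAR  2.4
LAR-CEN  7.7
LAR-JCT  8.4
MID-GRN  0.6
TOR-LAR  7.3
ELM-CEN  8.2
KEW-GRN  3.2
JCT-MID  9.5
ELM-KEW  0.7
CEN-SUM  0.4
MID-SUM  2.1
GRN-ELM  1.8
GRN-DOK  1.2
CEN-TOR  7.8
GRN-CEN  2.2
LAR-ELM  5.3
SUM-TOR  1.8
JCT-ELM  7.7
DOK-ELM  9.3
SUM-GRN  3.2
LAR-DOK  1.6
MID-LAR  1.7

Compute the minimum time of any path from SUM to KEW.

Candidate routes:
SUM–GRN–ELM–KEW: 3.2+1.8+0.7 = 5.7
SUM–CEN–GRN–ELM–KEW: 0.4+2.2+1.8+0.7 = 5.1
SUM–MID–GRN–ELM–KEW: 2.1+0.6+1.8+0.7 = 5.2
Cheapest is SUM–CEN–GRN–ELM–KEW at 5.1 min.

5.1 min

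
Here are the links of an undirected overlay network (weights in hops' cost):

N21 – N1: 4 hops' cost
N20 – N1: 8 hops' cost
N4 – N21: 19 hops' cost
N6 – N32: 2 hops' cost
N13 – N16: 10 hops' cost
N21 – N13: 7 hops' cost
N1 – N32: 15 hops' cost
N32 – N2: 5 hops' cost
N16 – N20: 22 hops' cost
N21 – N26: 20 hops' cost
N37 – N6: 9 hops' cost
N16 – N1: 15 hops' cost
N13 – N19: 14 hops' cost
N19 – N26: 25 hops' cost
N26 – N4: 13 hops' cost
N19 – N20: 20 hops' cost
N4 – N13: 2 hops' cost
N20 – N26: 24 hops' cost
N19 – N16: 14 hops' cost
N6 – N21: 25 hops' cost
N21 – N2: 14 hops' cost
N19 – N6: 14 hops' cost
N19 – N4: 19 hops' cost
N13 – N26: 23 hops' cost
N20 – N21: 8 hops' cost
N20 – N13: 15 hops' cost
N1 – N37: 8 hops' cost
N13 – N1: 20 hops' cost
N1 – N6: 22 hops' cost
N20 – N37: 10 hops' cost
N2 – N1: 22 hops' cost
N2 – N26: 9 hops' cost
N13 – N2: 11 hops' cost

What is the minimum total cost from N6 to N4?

Compare a few routes:
N6 → N32 → N2 → N26 → N4: 2+5+9+13 = 29
N6 → N19 → N13 → N4: 14+14+2 = 30
N6 → N37 → N1 → N21 → N13 → N4: 9+8+4+7+2 = 30
N6 → N32 → N2 → N13 → N4: 2+5+11+2 = 20
The minimum is 20 hops' cost via N6 → N32 → N2 → N13 → N4.

20 hops' cost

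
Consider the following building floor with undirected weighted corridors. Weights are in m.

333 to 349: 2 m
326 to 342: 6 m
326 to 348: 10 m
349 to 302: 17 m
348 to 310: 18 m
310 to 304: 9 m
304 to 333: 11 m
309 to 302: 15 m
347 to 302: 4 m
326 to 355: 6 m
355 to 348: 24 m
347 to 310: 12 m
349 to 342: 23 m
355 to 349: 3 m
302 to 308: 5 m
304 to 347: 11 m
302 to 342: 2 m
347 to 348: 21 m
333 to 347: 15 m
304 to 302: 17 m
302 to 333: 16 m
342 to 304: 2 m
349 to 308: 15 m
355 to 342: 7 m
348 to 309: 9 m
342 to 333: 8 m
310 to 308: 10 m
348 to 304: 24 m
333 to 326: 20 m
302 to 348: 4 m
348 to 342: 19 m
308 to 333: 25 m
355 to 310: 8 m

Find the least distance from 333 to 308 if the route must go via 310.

23 m

Shortest 333→310: 333 → 349 → 355 → 310 = 13
Best 310 to 308: 310 → 308 costing 10
Total via 310: 13 + 10 = 23 m.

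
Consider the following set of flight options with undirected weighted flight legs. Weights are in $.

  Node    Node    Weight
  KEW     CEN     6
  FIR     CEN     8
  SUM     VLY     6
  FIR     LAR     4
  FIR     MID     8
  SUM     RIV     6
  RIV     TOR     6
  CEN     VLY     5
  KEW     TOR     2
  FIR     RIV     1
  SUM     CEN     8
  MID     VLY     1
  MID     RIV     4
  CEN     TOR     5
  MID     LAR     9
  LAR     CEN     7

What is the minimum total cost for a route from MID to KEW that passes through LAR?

$22

Best MID to LAR: MID–LAR costing 9
Best LAR to KEW: LAR–CEN–KEW costing 13
Total via LAR: 9 + 13 = $22.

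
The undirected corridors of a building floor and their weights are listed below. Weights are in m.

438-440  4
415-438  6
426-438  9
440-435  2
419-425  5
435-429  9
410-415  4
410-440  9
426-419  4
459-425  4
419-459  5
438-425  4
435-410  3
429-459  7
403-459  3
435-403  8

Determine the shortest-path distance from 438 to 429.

15 m

Running Dijkstra from 438:
438: 0
440: 4  (via 438)
425: 4  (via 438)
435: 6  (via 440)
415: 6  (via 438)
459: 8  (via 425)
419: 9  (via 425)
426: 9  (via 438)
410: 9  (via 435)
403: 11  (via 459)
429: 15  (via 435)
Shortest route: 438 → 440 → 435 → 429 = 15 m.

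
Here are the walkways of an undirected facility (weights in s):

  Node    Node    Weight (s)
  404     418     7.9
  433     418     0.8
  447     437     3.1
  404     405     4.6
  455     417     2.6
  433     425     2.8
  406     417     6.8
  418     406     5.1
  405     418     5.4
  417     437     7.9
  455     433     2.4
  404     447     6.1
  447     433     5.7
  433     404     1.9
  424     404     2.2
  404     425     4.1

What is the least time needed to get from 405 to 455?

8.6 s

Running Dijkstra from 405:
405: 0
404: 4.6  (via 405)
418: 5.4  (via 405)
433: 6.2  (via 418)
424: 6.8  (via 404)
455: 8.6  (via 433)
Shortest route: 405–418–433–455 = 8.6 s.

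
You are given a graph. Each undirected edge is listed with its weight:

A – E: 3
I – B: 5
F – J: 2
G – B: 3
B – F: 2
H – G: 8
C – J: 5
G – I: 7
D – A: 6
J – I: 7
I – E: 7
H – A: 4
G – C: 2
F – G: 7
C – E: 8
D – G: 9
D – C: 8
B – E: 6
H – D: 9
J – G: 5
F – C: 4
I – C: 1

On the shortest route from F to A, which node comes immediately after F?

B

Enumerating some paths:
F - B - E - A: 2+6+3 = 11
F - C - I - E - A: 4+1+7+3 = 15
Cheapest is F - B - E - A at 11.
So from F the first move is to B.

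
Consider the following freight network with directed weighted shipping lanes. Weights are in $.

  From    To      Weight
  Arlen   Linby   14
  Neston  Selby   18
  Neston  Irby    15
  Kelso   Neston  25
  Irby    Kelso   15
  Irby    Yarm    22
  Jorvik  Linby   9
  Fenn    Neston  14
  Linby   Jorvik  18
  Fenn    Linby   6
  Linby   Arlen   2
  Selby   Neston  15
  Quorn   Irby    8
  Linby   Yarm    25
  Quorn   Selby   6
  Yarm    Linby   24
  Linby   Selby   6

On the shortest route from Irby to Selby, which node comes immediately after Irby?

Candidate routes:
Irby–Yarm–Linby–Selby: 22+24+6 = 52
Irby–Kelso–Neston–Selby: 15+25+18 = 58
The minimum is $52 via Irby–Yarm–Linby–Selby.
So from Irby the first move is to Yarm.

Yarm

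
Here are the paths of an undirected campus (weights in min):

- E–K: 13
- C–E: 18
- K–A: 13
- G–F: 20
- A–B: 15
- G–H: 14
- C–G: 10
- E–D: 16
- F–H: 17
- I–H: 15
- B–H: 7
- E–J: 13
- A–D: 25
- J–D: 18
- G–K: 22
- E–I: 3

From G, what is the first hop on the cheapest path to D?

C

Enumerating some paths:
G → C → E → D: 10+18+16 = 44
G → H → I → E → D: 14+15+3+16 = 48
Cheapest is G → C → E → D at 44 min.
So from G the first move is to C.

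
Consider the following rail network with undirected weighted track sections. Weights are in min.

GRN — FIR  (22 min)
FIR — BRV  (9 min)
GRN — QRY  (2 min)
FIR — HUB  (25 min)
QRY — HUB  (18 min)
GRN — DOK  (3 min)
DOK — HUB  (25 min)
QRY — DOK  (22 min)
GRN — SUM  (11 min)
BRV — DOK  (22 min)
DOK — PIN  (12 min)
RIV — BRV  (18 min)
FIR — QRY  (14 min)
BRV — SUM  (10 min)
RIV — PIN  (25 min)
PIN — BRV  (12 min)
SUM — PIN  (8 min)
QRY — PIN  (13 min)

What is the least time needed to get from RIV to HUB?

Enumerating some paths:
RIV → PIN → QRY → HUB: 25+13+18 = 56
RIV → BRV → FIR → HUB: 18+9+25 = 52
RIV → BRV → SUM → GRN → QRY → HUB: 18+10+11+2+18 = 59
Cheapest is RIV → BRV → FIR → HUB at 52 min.

52 min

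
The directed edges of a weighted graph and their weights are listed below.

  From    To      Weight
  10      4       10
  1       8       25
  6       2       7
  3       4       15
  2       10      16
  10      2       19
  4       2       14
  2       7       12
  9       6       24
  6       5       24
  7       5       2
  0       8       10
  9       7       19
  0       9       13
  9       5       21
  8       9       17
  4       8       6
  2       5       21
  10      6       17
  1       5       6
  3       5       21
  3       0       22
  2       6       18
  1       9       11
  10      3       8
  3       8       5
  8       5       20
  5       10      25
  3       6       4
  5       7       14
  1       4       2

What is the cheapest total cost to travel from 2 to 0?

46

Shortest distances from 2:
2: 0
7: 12  (via 2)
5: 14  (via 7)
10: 16  (via 2)
6: 18  (via 2)
3: 24  (via 10)
4: 26  (via 10)
8: 29  (via 3)
0: 46  (via 3)
Shortest route: 2 → 10 → 3 → 0 = 46.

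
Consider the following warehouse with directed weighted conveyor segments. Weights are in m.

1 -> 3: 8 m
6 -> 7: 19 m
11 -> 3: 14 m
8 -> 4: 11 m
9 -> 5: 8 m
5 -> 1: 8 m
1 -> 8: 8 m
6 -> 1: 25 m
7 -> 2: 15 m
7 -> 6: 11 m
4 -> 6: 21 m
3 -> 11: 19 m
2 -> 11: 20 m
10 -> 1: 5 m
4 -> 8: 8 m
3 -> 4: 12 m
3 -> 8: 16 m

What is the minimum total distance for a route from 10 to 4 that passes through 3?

Best 10 to 3: 10–1–3 costing 13
Shortest 3→4: 3–4 = 12
Total via 3: 13 + 12 = 25 m.

25 m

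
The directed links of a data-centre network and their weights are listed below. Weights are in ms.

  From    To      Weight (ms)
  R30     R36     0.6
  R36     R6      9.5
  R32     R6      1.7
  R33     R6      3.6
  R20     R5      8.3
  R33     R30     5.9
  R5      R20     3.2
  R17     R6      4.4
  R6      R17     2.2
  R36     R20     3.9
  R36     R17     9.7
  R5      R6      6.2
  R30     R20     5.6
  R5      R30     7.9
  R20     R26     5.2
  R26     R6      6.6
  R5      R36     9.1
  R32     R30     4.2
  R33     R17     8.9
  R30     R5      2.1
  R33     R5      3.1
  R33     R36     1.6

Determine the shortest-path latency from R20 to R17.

14 ms

Enumerating some paths:
R20 - R5 - R6 - R17: 8.3+6.2+2.2 = 16.7
R20 - R26 - R6 - R17: 5.2+6.6+2.2 = 14
R20 - R5 - R30 - R36 - R17: 8.3+7.9+0.6+9.7 = 26.5
The minimum is 14 ms via R20 - R26 - R6 - R17.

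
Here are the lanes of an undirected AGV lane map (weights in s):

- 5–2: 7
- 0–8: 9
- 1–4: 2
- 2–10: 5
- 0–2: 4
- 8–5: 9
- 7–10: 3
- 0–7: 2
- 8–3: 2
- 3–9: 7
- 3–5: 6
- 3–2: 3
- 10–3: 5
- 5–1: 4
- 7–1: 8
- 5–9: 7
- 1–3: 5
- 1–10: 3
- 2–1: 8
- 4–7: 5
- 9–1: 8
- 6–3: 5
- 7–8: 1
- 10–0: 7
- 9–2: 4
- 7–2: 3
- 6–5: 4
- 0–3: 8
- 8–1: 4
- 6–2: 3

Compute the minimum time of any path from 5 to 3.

Compare a few routes:
5 - 1 - 3: 4+5 = 9
5 - 3: 6 = 6
5 - 6 - 3: 4+5 = 9
5 - 6 - 2 - 3: 4+3+3 = 10
Cheapest is 5 - 3 at 6 s.

6 s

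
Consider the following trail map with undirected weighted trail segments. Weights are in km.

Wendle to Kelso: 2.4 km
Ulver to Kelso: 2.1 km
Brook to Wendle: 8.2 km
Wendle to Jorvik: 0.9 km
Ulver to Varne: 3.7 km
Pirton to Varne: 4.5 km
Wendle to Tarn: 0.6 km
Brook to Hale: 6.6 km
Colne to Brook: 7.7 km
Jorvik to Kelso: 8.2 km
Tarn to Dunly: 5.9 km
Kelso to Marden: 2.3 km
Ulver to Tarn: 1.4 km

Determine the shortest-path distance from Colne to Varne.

Enumerating some paths:
Colne → Brook → Wendle → Kelso → Ulver → Varne: 7.7+8.2+2.4+2.1+3.7 = 24.1
Colne → Brook → Wendle → Tarn → Ulver → Varne: 7.7+8.2+0.6+1.4+3.7 = 21.6
Cheapest is Colne → Brook → Wendle → Tarn → Ulver → Varne at 21.6 km.

21.6 km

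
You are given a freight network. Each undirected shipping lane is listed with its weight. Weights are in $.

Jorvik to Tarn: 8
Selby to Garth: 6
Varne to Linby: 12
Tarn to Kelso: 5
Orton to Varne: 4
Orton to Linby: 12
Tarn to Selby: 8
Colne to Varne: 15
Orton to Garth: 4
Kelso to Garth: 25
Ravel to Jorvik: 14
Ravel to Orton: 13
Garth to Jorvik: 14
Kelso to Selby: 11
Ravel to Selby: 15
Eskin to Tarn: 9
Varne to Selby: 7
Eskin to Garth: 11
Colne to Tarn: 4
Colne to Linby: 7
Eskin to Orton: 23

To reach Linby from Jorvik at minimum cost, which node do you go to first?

Compare a few routes:
Jorvik–Garth–Orton–Linby: 14+4+12 = 30
Jorvik–Tarn–Colne–Linby: 8+4+7 = 19
Cheapest is Jorvik–Tarn–Colne–Linby at $19.
So from Jorvik the first move is to Tarn.

Tarn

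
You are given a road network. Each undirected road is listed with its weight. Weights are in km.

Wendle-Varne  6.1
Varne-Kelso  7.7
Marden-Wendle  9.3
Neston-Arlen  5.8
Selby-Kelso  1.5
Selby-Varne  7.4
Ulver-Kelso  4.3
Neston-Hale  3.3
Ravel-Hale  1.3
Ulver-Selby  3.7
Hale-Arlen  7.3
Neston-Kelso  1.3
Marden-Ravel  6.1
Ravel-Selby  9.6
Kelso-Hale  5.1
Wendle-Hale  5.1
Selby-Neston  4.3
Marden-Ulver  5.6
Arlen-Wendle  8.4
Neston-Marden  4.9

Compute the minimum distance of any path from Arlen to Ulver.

11.4 km

Settle nodes by increasing distance from Arlen:
Arlen: 0
Neston: 5.8  (via Arlen)
Kelso: 7.1  (via Neston)
Hale: 7.3  (via Arlen)
Wendle: 8.4  (via Arlen)
Selby: 8.6  (via Kelso)
Ravel: 8.6  (via Hale)
Marden: 10.7  (via Neston)
Ulver: 11.4  (via Kelso)
Shortest route: Arlen–Neston–Kelso–Ulver = 11.4 km.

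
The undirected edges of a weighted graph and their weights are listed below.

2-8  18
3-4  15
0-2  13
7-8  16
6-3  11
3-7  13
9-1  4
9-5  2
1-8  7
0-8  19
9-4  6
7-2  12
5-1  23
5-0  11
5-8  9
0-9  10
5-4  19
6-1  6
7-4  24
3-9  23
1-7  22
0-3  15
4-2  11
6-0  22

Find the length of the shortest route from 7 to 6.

Compare a few routes:
7–8–1–6: 16+7+6 = 29
7–1–6: 22+6 = 28
7–3–6: 13+11 = 24
7–8–5–9–1–6: 16+9+2+4+6 = 37
Cheapest is 7–3–6 at 24.

24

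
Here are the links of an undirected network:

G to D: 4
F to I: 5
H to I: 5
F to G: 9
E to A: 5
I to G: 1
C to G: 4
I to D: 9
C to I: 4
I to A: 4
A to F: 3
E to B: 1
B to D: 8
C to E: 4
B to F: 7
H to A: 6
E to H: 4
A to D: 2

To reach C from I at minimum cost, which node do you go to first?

Compare a few routes:
I → G → C: 1+4 = 5
I → C: 4 = 4
Cheapest is I → C at 4.
So from I the first move is to C.

C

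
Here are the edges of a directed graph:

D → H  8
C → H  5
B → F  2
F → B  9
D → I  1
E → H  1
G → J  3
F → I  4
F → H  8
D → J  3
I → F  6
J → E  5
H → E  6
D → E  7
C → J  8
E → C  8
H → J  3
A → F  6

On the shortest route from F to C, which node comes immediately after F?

Compare a few routes:
F → H → J → E → C: 8+3+5+8 = 24
F → H → E → C: 8+6+8 = 22
Cheapest is F → H → E → C at 22.
So from F the first move is to H.

H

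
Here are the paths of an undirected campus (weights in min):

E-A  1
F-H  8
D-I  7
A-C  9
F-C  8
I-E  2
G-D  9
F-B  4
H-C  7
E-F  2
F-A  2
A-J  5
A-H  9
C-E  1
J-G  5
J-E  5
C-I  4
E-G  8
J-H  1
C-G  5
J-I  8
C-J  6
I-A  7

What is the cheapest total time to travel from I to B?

8 min

Compare a few routes:
I–E–A–F–B: 2+1+2+4 = 9
I–E–F–B: 2+2+4 = 8
I–C–E–F–B: 4+1+2+4 = 11
The minimum is 8 min via I–E–F–B.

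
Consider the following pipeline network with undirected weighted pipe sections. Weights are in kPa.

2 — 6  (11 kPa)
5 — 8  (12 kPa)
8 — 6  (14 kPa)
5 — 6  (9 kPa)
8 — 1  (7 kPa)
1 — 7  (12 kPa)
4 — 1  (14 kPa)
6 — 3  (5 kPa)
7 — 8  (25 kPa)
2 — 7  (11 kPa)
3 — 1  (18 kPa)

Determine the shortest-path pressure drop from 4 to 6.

Compare a few routes:
4 - 1 - 3 - 6: 14+18+5 = 37
4 - 1 - 8 - 6: 14+7+14 = 35
Cheapest is 4 - 1 - 8 - 6 at 35 kPa.

35 kPa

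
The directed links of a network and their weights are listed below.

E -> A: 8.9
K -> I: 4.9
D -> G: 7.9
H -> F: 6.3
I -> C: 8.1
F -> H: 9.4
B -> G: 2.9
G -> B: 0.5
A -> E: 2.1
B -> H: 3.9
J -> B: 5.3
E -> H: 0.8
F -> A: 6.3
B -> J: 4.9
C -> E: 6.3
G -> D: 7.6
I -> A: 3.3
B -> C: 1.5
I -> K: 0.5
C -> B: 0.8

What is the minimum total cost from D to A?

Settle nodes by increasing distance from D:
D: 0
G: 7.9  (via D)
B: 8.4  (via G)
C: 9.9  (via B)
H: 12.3  (via B)
J: 13.3  (via B)
E: 16.2  (via C)
F: 18.6  (via H)
A: 24.9  (via F)
Shortest route: D → G → B → H → F → A = 24.9.

24.9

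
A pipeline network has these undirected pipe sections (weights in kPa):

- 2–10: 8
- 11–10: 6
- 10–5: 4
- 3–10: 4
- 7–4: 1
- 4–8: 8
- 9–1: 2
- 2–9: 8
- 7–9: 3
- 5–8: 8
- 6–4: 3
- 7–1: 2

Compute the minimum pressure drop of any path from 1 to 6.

Enumerating some paths:
1 → 9 → 7 → 4 → 6: 2+3+1+3 = 9
1 → 7 → 4 → 6: 2+1+3 = 6
The minimum is 6 kPa via 1 → 7 → 4 → 6.

6 kPa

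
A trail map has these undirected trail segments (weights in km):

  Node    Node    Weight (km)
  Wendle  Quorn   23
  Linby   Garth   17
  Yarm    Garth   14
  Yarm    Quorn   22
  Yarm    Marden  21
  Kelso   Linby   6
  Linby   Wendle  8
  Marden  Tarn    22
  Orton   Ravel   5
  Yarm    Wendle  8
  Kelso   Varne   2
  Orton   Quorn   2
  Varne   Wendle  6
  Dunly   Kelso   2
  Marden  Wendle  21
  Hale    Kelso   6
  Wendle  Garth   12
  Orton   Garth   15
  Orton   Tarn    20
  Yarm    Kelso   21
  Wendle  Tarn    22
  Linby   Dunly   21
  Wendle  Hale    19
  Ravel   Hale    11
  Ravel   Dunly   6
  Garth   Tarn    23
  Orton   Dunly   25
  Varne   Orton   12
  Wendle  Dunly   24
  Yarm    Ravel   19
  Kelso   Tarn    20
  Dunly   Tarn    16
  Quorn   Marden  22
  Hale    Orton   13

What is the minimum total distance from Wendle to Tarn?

22 km

Compare a few routes:
Wendle → Tarn: 22 = 22
Wendle → Varne → Kelso → Dunly → Tarn: 6+2+2+16 = 26
Wendle → Varne → Kelso → Tarn: 6+2+20 = 28
The minimum is 22 km via Wendle → Tarn.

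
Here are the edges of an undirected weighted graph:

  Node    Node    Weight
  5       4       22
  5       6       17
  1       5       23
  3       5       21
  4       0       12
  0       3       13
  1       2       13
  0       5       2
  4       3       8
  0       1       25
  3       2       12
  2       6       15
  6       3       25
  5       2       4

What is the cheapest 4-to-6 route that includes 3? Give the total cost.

Best 4 to 3: 4–3 costing 8
Shortest 3→6: 3–6 = 25
Total via 3: 8 + 25 = 33.

33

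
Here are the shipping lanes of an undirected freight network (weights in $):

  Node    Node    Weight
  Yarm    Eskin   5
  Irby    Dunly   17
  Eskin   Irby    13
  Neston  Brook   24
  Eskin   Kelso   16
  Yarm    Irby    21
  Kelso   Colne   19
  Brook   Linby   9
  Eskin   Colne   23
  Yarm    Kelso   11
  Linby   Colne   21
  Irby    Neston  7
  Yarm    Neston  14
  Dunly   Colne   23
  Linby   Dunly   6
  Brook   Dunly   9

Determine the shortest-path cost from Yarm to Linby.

$41

Settle nodes by increasing distance from Yarm:
Yarm: 0
Eskin: 5  (via Yarm)
Kelso: 11  (via Yarm)
Neston: 14  (via Yarm)
Irby: 18  (via Eskin)
Colne: 28  (via Eskin)
Dunly: 35  (via Irby)
Brook: 38  (via Neston)
Linby: 41  (via Dunly)
Shortest route: Yarm–Eskin–Irby–Dunly–Linby = $41.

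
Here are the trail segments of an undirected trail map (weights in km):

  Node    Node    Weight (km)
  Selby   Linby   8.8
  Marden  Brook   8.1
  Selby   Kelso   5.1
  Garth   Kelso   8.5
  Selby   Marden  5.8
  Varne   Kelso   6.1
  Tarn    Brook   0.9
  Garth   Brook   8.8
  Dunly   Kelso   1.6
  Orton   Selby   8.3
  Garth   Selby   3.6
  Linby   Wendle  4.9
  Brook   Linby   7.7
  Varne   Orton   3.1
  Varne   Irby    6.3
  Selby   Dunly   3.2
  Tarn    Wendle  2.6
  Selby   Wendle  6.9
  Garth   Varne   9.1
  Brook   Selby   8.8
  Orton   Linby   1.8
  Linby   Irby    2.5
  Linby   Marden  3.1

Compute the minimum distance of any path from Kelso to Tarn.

Settle nodes by increasing distance from Kelso:
Kelso: 0
Dunly: 1.6  (via Kelso)
Selby: 4.8  (via Dunly)
Varne: 6.1  (via Kelso)
Garth: 8.4  (via Selby)
Orton: 9.2  (via Varne)
Marden: 10.6  (via Selby)
Linby: 11  (via Orton)
Wendle: 11.7  (via Selby)
Irby: 12.4  (via Varne)
Brook: 13.6  (via Selby)
Tarn: 14.3  (via Wendle)
Shortest route: Kelso → Dunly → Selby → Wendle → Tarn = 14.3 km.

14.3 km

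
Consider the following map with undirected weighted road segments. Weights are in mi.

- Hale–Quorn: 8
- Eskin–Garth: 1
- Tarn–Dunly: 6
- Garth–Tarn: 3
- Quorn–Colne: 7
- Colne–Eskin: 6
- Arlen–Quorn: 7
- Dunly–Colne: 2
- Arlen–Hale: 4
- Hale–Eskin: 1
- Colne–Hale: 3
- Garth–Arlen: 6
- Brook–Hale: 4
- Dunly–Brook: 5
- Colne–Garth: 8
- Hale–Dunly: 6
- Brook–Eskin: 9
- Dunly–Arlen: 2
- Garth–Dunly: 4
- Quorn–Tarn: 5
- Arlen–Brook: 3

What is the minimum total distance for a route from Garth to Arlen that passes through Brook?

Best Garth to Brook: Garth → Eskin → Hale → Brook costing 6
Shortest Brook→Arlen: Brook → Arlen = 3
Total via Brook: 6 + 3 = 9 mi.

9 mi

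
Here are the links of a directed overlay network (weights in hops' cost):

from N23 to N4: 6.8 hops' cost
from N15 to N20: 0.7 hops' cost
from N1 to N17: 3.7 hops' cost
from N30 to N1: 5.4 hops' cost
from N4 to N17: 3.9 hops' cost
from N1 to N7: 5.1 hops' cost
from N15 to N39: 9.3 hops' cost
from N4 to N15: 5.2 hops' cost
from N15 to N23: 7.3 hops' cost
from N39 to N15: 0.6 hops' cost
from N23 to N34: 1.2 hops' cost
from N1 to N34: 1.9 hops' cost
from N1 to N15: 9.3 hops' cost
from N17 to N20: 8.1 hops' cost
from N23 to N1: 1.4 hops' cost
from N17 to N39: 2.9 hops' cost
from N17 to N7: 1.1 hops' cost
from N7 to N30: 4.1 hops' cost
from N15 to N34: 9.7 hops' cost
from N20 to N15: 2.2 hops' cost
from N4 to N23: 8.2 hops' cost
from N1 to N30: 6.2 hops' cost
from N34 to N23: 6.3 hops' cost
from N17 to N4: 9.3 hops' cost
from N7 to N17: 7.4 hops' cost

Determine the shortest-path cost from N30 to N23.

13.6 hops' cost

Running Dijkstra from N30:
N30: 0
N1: 5.4  (via N30)
N34: 7.3  (via N1)
N17: 9.1  (via N1)
N7: 10.2  (via N17)
N39: 12  (via N17)
N15: 12.6  (via N39)
N20: 13.3  (via N15)
N23: 13.6  (via N34)
Shortest route: N30–N1–N34–N23 = 13.6 hops' cost.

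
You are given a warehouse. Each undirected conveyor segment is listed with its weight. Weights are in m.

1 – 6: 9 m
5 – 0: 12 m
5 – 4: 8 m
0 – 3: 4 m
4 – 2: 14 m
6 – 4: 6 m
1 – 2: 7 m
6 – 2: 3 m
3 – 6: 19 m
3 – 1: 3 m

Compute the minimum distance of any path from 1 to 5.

19 m

Compare a few routes:
1 - 3 - 0 - 5: 3+4+12 = 19
1 - 6 - 4 - 5: 9+6+8 = 23
The minimum is 19 m via 1 - 3 - 0 - 5.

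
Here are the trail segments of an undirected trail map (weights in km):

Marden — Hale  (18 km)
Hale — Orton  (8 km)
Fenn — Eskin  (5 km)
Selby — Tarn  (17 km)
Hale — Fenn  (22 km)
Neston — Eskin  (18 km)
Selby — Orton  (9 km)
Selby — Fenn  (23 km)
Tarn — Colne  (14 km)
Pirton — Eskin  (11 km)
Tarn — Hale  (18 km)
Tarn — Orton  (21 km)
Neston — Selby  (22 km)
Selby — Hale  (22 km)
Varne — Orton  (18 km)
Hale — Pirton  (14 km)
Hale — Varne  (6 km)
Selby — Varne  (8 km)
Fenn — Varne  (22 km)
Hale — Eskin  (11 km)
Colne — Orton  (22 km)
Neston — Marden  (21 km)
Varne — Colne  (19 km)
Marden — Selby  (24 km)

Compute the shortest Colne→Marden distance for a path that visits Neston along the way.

70 km

Shortest Colne→Neston: Colne → Varne → Selby → Neston = 49
Best Neston to Marden: Neston → Marden costing 21
Total via Neston: 49 + 21 = 70 km.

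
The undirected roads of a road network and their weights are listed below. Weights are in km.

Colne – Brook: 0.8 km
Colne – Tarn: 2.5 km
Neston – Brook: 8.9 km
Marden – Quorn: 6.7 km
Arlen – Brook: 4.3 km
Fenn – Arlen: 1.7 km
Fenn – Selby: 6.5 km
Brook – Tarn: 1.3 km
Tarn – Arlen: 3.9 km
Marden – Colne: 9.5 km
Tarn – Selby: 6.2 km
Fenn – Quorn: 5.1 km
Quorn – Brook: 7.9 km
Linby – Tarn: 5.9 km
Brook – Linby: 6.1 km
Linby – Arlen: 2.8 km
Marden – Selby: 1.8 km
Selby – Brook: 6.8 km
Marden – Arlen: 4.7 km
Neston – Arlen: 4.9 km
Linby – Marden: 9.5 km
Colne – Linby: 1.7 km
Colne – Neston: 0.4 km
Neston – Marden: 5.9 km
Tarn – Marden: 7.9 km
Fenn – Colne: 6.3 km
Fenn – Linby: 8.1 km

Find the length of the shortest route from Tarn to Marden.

7.9 km

Compare a few routes:
Tarn - Marden: 7.9 = 7.9
Tarn - Arlen - Marden: 3.9+4.7 = 8.6
Tarn - Brook - Colne - Neston - Marden: 1.3+0.8+0.4+5.9 = 8.4
Tarn - Selby - Marden: 6.2+1.8 = 8
The minimum is 7.9 km via Tarn - Marden.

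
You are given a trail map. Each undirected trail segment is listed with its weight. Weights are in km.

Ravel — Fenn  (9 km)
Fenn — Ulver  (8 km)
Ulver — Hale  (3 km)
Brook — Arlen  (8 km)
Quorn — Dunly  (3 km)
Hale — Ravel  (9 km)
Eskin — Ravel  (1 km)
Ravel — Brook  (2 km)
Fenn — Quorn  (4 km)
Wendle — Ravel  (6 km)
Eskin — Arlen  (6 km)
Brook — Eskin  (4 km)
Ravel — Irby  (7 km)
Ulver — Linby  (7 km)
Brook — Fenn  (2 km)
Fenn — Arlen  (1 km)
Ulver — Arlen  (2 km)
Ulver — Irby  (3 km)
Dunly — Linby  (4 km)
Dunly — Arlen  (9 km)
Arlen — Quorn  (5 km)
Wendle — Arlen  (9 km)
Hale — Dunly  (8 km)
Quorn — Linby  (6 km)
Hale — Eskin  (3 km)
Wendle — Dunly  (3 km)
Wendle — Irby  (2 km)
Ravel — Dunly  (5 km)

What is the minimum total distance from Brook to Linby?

Shortest distances from Brook:
Brook: 0
Fenn: 2  (via Brook)
Ravel: 2  (via Brook)
Eskin: 3  (via Ravel)
Arlen: 3  (via Fenn)
Ulver: 5  (via Arlen)
Quorn: 6  (via Fenn)
Hale: 6  (via Eskin)
Dunly: 7  (via Ravel)
Wendle: 8  (via Ravel)
Irby: 8  (via Ulver)
Linby: 11  (via Dunly)
Shortest route: Brook → Ravel → Dunly → Linby = 11 km.

11 km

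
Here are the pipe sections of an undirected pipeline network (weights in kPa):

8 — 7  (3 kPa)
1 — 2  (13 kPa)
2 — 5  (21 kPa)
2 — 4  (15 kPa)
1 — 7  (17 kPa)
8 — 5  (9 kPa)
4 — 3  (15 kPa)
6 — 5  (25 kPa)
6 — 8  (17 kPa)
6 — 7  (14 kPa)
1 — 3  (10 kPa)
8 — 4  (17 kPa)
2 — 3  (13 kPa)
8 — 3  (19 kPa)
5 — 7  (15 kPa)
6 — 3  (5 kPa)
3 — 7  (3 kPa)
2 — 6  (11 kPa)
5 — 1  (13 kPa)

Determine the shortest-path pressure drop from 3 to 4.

Compare a few routes:
3 - 4: 15 = 15
3 - 7 - 8 - 4: 3+3+17 = 23
3 - 2 - 4: 13+15 = 28
The minimum is 15 kPa via 3 - 4.

15 kPa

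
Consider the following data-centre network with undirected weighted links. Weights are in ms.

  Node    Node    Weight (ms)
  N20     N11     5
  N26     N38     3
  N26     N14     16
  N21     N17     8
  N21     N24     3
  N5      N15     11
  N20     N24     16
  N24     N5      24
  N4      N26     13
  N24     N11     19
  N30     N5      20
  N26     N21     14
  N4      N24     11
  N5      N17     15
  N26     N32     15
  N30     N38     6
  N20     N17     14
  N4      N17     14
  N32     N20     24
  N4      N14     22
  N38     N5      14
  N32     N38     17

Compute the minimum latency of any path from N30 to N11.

Compare a few routes:
N30–N38–N26–N21–N17–N20–N11: 6+3+14+8+14+5 = 50
N30–N38–N26–N21–N24–N11: 6+3+14+3+19 = 45
N30–N38–N26–N21–N24–N20–N11: 6+3+14+3+16+5 = 47
The minimum is 45 ms via N30–N38–N26–N21–N24–N11.

45 ms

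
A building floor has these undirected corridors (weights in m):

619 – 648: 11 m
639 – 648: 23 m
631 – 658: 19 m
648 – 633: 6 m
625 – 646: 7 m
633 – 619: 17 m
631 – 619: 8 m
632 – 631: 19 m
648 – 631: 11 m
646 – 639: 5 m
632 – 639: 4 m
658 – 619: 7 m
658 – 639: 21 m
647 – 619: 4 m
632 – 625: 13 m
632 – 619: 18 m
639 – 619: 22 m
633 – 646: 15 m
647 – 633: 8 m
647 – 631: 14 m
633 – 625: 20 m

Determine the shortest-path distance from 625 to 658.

33 m

Shortest distances from 625:
625: 0
646: 7  (via 625)
639: 12  (via 646)
632: 13  (via 625)
633: 20  (via 625)
648: 26  (via 633)
647: 28  (via 633)
619: 31  (via 632)
631: 32  (via 632)
658: 33  (via 639)
Shortest route: 625–646–639–658 = 33 m.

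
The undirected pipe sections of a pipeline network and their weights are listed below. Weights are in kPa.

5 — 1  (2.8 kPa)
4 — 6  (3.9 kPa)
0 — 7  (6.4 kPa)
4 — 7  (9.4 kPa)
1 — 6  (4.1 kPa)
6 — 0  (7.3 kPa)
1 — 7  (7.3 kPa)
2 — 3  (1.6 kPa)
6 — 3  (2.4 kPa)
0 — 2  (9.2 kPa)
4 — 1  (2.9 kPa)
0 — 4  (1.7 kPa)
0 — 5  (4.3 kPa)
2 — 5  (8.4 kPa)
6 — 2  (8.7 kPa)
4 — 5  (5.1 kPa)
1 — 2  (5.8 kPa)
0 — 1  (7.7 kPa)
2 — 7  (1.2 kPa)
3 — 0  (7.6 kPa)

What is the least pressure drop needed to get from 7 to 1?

Settle nodes by increasing distance from 7:
7: 0
2: 1.2  (via 7)
3: 2.8  (via 2)
6: 5.2  (via 3)
0: 6.4  (via 7)
1: 7  (via 2)
Shortest route: 7–2–1 = 7 kPa.

7 kPa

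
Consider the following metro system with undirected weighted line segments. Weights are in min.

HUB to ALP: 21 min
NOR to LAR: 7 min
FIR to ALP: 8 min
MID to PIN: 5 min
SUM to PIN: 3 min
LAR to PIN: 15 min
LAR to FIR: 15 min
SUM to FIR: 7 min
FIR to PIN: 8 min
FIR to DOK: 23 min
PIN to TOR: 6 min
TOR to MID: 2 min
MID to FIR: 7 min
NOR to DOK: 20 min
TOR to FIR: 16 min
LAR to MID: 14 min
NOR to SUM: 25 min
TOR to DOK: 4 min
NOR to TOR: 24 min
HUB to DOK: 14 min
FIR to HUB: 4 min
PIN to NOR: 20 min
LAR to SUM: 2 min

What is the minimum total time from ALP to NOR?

24 min

Shortest distances from ALP:
ALP: 0
FIR: 8  (via ALP)
HUB: 12  (via FIR)
MID: 15  (via FIR)
SUM: 15  (via FIR)
PIN: 16  (via FIR)
TOR: 17  (via MID)
LAR: 17  (via SUM)
DOK: 21  (via TOR)
NOR: 24  (via LAR)
Shortest route: ALP–FIR–SUM–LAR–NOR = 24 min.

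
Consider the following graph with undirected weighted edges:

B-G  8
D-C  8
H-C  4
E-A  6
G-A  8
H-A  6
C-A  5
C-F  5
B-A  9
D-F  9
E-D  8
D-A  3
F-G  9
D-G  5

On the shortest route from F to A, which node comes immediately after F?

C

Candidate routes:
F–C–H–A: 5+4+6 = 15
F–C–A: 5+5 = 10
F–D–A: 9+3 = 12
F–C–D–A: 5+8+3 = 16
Cheapest is F–C–A at 10.
So from F the first move is to C.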